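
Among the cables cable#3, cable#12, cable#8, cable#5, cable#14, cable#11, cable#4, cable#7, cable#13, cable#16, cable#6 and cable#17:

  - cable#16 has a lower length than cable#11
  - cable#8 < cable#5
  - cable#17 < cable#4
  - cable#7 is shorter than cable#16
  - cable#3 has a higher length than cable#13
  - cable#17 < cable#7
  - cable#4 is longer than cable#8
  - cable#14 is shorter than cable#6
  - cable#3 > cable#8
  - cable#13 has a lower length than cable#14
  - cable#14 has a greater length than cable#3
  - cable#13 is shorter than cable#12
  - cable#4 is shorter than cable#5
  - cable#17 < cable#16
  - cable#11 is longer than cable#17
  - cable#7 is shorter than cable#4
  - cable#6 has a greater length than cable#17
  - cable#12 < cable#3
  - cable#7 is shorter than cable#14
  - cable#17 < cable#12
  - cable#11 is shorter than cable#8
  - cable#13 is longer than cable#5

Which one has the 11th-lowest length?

Chaining the given pairs: cable#17 < cable#7 < cable#16 < cable#11 < cable#8 < cable#4 < cable#5 < cable#13 < cable#12 < cable#3 < cable#14 < cable#6.
The 11th smallest is cable#14.

cable#14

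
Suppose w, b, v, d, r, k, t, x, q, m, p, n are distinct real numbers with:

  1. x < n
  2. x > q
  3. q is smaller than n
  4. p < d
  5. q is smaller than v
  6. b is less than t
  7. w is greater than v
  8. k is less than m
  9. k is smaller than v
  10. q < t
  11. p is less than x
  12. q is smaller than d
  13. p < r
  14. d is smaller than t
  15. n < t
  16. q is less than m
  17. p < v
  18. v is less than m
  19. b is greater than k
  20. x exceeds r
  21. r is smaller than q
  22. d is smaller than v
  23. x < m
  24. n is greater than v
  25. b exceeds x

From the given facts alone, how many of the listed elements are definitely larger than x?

4

From x the given relations immediately reach b, m, n.
From those, t — 4 in total.
Nothing else is reachable above x; 4 in all.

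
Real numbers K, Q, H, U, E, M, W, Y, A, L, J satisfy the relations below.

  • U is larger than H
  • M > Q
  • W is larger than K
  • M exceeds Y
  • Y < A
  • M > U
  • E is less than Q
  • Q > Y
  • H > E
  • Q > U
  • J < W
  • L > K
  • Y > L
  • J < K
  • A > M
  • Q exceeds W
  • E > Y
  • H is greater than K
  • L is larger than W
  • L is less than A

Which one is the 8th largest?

L

Chaining the given pairs: J < K < W < L < Y < E < H < U < Q < M < A.
The 8th largest is L.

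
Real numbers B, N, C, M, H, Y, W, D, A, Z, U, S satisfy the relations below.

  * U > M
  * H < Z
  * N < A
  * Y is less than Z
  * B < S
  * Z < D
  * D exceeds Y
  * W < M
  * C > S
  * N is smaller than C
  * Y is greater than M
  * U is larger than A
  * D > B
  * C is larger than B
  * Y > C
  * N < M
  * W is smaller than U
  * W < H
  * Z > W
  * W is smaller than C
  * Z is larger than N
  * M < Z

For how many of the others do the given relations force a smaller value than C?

4

From C the given relations immediately reach W, N, B, S.
No other element is forced below C by the given relations, so the count is 4.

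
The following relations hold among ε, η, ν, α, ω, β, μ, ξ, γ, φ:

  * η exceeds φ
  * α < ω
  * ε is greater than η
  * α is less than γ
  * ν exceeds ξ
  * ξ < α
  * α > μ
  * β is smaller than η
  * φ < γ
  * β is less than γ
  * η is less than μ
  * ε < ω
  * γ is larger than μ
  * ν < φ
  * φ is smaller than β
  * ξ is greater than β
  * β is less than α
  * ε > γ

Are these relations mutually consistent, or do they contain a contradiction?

inconsistent

Chaining the given relations yields ξ < ν < φ < β, so ξ < β. But one relation states β < ξ. These cannot both hold.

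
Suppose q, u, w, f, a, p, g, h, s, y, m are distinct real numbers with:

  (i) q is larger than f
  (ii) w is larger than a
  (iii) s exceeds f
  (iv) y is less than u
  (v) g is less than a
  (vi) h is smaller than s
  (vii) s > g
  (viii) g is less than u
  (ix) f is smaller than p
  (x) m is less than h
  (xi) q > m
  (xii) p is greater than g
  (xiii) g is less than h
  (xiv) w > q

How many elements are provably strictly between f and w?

Chaining upward from f reaches: p, q, s.
Chaining downward from w reaches: m, g, q, a.
Strictly between f and w are those in both lists: q — 1 element.

1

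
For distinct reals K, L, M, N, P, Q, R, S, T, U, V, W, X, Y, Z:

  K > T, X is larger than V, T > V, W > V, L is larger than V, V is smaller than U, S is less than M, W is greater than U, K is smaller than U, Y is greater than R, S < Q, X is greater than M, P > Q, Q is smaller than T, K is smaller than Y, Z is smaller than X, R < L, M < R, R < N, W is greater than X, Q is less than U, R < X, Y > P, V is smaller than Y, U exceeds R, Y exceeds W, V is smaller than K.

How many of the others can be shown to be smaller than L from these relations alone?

4

The elements the relations force below L are S, V, M, R — no chain reaches any other.
That is 4.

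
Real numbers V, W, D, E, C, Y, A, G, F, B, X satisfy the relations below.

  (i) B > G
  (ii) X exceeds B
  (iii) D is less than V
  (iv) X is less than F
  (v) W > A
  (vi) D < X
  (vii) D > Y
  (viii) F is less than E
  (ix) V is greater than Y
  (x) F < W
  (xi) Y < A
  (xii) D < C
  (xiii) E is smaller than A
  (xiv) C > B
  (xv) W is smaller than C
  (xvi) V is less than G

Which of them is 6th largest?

Piecing the relations together gives one ordering: Y < D < V < G < B < X < F < E < A < W < C.
The 6th largest is X.

X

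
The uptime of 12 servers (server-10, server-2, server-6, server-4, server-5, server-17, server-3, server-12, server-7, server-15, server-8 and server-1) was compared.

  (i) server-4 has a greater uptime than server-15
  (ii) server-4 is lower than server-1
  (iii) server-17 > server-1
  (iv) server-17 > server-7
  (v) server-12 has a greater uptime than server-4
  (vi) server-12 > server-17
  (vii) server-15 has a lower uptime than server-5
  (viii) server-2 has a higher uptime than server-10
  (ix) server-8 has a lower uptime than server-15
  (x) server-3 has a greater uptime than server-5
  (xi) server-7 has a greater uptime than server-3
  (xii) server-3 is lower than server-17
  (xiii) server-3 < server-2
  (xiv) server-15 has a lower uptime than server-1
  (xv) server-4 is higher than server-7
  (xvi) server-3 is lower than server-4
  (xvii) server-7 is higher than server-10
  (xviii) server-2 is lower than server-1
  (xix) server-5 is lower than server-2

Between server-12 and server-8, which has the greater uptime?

server-8 < server-15 and server-15 < server-5 give server-8 < server-5.
With server-5 < server-3: server-8 < server-15 < server-5 < server-3.
Then server-3 < server-7 extends the chain to server-7.
With server-7 < server-4: server-8 < server-15 < server-5 < server-3 < server-7 < server-4.
Then server-4 < server-1 extends the chain to server-1.
Then server-1 < server-17 extends the chain to server-17.
With server-17 < server-12: server-8 < server-15 < server-5 < server-3 < server-7 < server-4 < server-1 < server-17 < server-12.
So server-8 < server-12; server-12 is the higher of the two.

server-12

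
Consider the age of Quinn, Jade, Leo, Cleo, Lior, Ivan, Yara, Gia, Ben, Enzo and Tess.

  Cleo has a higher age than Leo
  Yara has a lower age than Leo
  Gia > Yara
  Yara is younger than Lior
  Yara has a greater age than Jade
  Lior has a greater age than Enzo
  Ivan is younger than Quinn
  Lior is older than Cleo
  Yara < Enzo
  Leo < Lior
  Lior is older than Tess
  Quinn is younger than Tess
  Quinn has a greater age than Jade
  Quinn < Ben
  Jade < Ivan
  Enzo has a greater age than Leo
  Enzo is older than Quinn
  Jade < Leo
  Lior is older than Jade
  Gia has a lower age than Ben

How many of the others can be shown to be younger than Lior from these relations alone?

8

The elements the relations force below Lior are Jade, Yara, Ivan, Quinn, Leo, Tess, Enzo, Cleo — no chain reaches any other.
That is 8.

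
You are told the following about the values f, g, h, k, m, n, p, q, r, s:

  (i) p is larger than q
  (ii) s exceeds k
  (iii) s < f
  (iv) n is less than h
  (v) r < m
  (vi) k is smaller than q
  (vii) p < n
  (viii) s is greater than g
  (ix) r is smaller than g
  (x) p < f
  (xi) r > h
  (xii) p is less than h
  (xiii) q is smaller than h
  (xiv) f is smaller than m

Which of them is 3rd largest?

The consecutive relations fix a unique order: k < q < p < n < h < r < g < s < f < m.
Counting 3 from the largest end gives s.

s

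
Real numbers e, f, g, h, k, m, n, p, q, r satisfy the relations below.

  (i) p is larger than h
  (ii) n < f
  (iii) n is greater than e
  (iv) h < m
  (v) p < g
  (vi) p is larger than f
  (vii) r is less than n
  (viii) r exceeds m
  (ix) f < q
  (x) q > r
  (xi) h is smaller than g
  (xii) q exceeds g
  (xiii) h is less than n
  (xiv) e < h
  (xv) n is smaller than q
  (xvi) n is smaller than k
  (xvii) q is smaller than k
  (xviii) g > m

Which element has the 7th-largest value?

r

Piecing the relations together gives one ordering: e < h < m < r < n < f < p < g < q < k.
Counting 7 from the largest end gives r.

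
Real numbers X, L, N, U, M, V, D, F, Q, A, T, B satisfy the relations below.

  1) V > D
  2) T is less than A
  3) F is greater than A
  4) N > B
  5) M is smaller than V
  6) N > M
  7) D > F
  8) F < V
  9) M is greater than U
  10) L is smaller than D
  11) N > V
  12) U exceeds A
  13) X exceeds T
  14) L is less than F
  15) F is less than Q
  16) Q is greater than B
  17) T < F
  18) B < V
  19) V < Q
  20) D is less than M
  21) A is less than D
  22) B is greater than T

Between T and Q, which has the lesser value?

Following the relations from T: T < A < U < M < V < Q.
So T < Q; T is the smaller of the two.

T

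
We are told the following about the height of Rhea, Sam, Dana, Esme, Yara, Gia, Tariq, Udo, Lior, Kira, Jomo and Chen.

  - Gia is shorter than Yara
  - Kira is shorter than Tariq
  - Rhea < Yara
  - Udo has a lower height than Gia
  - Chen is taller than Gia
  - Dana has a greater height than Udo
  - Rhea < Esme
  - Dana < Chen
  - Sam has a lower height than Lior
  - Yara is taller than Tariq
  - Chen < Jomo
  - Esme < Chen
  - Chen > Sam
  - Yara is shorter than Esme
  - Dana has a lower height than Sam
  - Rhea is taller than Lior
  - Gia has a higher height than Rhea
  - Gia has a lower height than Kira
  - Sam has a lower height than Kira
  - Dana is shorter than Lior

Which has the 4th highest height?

Chaining the given pairs: Udo < Dana < Sam < Lior < Rhea < Gia < Kira < Tariq < Yara < Esme < Chen < Jomo.
The 4th largest is Yara.

Yara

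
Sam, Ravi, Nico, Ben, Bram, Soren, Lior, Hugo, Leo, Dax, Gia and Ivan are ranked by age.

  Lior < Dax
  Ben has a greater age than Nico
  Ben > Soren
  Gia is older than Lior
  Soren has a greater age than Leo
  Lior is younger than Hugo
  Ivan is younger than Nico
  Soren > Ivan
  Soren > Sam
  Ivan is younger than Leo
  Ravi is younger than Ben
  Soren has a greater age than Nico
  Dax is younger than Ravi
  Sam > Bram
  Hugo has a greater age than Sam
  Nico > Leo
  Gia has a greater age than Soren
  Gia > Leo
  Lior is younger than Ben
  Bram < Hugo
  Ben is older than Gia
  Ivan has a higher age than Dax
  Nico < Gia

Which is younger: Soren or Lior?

Lior

Lior < Dax < Ivan < Leo < Nico < Soren, by transitivity through Dax, Ivan, Leo, Nico.
So Lior < Soren; Lior is the younger of the two.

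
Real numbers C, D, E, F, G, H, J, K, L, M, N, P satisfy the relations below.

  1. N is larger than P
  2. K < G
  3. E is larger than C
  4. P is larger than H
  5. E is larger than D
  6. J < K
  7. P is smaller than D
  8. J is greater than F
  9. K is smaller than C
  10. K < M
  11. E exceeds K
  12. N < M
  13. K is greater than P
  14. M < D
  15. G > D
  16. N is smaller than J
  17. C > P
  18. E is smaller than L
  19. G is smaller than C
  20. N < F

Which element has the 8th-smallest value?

Piecing the relations together gives one ordering: H < P < N < F < J < K < M < D < G < C < E < L.
The 8th smallest is D.

D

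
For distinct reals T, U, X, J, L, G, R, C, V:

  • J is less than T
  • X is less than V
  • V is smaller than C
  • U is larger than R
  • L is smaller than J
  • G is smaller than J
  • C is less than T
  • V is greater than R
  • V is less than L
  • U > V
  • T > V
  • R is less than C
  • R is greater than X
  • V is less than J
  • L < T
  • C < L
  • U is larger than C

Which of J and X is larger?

J

X < R and R < V give X < V.
Then V < C extends the chain to C.
With C < L: X < R < V < C < L.
With L < J: X < R < V < C < L < J.
So X < J; J is the larger of the two.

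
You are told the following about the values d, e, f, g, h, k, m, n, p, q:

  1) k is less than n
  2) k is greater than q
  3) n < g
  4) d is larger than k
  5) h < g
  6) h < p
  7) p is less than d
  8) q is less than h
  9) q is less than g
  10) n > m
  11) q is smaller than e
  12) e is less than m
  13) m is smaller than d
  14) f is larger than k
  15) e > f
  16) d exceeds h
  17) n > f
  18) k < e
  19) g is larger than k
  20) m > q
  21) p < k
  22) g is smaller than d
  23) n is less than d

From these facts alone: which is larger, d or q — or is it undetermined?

d

Link the given pairs in sequence: q < h; h < p; p < k; k < f; f < e; e < m; m < n; n < g; g < d.
Chaining these gives q < h < p < k < f < e < m < n < g < d.
So d is larger.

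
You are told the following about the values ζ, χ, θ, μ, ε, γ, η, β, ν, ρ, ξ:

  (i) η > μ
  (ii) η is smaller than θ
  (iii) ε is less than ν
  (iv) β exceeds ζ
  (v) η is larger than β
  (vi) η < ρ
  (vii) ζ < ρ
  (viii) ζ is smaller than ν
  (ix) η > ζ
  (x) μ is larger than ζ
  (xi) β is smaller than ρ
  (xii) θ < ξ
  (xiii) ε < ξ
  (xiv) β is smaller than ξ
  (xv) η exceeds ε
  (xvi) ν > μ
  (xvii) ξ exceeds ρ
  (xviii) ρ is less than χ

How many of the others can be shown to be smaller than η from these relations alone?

4

From η the given relations immediately reach ζ, ε, β, μ.
Nothing else is reachable below η; 4 in all.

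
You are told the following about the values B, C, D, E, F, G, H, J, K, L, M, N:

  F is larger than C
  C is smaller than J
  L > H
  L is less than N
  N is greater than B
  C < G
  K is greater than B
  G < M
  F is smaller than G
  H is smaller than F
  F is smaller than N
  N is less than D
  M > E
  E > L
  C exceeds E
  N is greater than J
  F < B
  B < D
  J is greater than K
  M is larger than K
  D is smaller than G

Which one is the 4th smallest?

The consecutive relations fix a unique order: H < L < E < C < F < B < K < J < N < D < G < M.
Counting 4 from the smallest end gives C.

C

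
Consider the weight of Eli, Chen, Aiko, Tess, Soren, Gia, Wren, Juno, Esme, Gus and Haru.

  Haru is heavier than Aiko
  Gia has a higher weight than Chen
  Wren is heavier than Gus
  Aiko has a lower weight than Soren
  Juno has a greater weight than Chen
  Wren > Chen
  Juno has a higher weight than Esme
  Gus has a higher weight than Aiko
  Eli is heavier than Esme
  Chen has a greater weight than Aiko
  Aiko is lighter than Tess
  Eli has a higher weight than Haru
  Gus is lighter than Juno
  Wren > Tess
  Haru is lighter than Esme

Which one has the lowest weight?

Aiko

Chaining upward from Aiko: directly above it, Haru, Tess, Chen, Soren, Gus; then Esme, Eli, Gia, Juno, Wren.
That covers every other element, and nothing is given below Aiko, so Aiko is the lowest weight.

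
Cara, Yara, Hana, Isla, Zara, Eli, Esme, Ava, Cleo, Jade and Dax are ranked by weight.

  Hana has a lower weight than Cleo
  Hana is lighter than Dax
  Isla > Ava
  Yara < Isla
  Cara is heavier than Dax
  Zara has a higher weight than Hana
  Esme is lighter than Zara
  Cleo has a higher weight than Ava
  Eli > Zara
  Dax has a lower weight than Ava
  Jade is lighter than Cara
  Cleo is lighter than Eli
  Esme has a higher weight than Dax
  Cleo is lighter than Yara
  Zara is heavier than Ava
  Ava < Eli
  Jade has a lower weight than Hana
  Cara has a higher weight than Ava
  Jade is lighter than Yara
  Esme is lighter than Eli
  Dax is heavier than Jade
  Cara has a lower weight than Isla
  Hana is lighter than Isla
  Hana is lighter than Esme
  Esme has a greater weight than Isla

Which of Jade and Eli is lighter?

Jade

Link the given pairs in sequence: Jade < Hana; Hana < Dax; Dax < Ava; Ava < Cleo; Cleo < Yara; Yara < Isla; Isla < Esme; Esme < Zara; Zara < Eli.
Together: Jade < Hana < Dax < Ava < Cleo < Yara < Isla < Esme < Zara < Eli.
So Jade < Eli; Jade is the lighter of the two.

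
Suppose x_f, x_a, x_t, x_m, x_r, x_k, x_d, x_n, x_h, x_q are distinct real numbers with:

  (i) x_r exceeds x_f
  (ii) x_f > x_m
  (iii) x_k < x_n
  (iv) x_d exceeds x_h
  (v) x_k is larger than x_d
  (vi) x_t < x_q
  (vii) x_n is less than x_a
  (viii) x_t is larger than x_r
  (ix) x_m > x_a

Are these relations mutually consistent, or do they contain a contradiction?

Every relation is compatible with x_h < x_d < x_k < x_n < x_a < x_m < x_f < x_r < x_t < x_q; the set is consistent.

consistent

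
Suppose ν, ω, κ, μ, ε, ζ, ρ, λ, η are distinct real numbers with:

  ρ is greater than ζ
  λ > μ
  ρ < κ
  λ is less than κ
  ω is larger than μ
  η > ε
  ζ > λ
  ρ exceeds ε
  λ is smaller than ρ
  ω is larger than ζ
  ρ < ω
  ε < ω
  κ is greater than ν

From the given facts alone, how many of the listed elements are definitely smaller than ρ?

Directly below ρ: λ, ε, ζ.
One step further: μ (4 so far).
No other element is forced below ρ by the given relations, so the count is 4.

4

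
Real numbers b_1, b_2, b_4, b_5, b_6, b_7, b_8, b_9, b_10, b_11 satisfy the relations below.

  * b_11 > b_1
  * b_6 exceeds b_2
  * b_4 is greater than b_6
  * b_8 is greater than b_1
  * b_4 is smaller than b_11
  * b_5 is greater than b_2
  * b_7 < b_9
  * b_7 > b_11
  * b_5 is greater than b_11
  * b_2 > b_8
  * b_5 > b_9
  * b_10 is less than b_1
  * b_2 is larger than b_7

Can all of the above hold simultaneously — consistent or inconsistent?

inconsistent

We have b_7 < b_2 stated directly, yet also b_2 < b_6 < b_4 < b_11 < b_7 by chaining the others — so b_2 < b_7. Contradiction.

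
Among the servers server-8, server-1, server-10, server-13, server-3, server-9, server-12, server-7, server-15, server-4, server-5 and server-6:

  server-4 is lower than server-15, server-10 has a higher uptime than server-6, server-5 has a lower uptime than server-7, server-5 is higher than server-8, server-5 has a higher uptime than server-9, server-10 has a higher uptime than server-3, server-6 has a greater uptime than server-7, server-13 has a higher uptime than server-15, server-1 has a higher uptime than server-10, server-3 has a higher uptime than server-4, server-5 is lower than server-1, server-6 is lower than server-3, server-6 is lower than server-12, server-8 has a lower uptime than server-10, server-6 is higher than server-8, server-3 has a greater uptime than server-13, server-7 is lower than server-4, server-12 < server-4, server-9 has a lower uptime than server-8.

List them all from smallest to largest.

Each adjacent pair is fixed by a given relation: server-9 < server-8; server-8 < server-5; server-5 < server-7; server-7 < server-6; server-6 < server-12; server-12 < server-4; server-4 < server-15; server-15 < server-13; server-13 < server-3; server-3 < server-10; server-10 < server-1. Chaining them end to end gives the full order.

server-9 < server-8 < server-5 < server-7 < server-6 < server-12 < server-4 < server-15 < server-13 < server-3 < server-10 < server-1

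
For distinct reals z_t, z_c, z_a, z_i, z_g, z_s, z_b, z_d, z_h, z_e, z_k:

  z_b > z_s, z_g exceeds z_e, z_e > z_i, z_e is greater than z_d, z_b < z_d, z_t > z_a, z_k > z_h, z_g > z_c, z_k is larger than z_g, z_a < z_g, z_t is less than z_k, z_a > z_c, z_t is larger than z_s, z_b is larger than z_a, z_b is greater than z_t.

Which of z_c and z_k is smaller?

z_c < z_a and z_a < z_b give z_c < z_b.
Then z_b < z_d extends the chain to z_d.
With z_d < z_e: z_c < z_a < z_b < z_d < z_e.
With z_e < z_g: z_c < z_a < z_b < z_d < z_e < z_g.
With z_g < z_k: z_c < z_a < z_b < z_d < z_e < z_g < z_k.
So z_c < z_k; z_c is the smaller of the two.

z_c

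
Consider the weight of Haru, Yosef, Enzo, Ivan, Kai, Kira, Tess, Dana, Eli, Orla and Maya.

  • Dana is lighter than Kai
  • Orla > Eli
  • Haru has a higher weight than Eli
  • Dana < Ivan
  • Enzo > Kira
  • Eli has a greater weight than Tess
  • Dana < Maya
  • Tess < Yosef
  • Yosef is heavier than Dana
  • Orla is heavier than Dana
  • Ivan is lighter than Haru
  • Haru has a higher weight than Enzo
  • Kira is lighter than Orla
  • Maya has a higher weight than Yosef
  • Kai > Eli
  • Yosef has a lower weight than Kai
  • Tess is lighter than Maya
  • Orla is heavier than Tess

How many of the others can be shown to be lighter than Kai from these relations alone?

4

The elements the relations force below Kai are Tess, Dana, Eli, Yosef — no chain reaches any other.
That is 4.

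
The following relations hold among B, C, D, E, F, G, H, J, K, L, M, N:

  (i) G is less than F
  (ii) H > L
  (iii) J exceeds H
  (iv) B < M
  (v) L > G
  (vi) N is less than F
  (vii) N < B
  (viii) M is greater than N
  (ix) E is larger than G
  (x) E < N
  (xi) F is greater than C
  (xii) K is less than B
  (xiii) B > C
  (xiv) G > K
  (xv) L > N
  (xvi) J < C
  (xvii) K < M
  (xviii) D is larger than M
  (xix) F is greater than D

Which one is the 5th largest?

C

Piecing the relations together gives one ordering: K < G < E < N < L < H < J < C < B < M < D < F.
The 5th largest is C.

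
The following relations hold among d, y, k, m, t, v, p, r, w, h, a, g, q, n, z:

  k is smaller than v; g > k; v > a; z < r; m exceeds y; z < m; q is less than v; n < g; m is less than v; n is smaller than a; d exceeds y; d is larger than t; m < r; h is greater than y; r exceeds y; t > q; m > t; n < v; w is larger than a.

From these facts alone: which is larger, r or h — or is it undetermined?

Following every chain through h: below h we get y.
r is not reached, and no chain runs the other way from r to h.
So the given relations leave the order of h and r undetermined.

undetermined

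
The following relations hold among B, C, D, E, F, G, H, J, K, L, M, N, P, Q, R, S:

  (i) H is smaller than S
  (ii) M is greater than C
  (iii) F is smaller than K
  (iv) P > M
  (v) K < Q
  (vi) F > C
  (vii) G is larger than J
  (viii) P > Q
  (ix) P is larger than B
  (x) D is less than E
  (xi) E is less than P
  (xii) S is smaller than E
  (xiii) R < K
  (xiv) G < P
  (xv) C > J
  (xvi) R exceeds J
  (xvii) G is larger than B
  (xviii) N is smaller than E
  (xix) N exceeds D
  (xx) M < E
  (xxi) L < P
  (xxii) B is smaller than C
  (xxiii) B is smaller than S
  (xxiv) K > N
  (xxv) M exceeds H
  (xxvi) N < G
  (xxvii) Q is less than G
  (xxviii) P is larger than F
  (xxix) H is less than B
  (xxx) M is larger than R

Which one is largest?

Chaining downward from P: directly below it, B, L, F, M, Q, G, E; then D, N, J, H, C, R, S, K.
That covers every other element, and nothing is given above P, so P is the largest.

P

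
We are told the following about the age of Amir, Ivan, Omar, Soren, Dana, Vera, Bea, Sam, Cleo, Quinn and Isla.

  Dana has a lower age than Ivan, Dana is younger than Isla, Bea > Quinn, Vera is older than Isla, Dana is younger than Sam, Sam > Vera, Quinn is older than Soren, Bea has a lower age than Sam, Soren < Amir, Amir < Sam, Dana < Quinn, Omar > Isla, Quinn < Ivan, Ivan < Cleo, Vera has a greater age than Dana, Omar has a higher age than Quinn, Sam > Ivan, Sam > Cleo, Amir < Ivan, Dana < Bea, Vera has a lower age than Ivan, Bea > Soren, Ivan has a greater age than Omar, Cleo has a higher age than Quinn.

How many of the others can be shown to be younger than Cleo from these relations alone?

8

Directly below Cleo: Quinn, Ivan.
One step further: Dana, Soren, Vera, Amir, Omar (7 so far).
One step further: Isla (8 so far).
No other element is forced below Cleo by the given relations, so the count is 8.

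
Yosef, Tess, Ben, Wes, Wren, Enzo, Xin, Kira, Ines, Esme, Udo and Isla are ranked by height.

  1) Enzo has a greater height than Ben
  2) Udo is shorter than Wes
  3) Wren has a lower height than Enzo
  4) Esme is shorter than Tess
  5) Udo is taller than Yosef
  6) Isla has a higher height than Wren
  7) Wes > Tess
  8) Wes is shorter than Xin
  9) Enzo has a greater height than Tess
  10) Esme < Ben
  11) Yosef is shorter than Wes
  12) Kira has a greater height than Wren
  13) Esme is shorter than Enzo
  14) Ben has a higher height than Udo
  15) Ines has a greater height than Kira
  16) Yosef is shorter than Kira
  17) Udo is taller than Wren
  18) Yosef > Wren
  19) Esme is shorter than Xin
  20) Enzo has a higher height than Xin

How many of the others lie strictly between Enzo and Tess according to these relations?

Chaining upward from Tess reaches: Wes, Xin.
Chaining downward from Enzo reaches: Esme, Wren, Yosef, Udo, Wes, Xin, Ben.
Strictly between Tess and Enzo are those in both lists: Wes, Xin — 2 elements.

2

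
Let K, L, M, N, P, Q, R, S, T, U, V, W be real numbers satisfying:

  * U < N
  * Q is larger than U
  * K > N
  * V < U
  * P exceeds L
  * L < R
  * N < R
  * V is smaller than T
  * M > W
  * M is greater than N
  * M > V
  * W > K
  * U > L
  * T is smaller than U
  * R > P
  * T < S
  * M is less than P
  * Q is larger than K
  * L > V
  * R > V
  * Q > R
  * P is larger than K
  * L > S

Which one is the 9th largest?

Chaining the given pairs: V < T < S < L < U < N < K < W < M < P < R < Q.
Counting 9 from the largest end gives L.

L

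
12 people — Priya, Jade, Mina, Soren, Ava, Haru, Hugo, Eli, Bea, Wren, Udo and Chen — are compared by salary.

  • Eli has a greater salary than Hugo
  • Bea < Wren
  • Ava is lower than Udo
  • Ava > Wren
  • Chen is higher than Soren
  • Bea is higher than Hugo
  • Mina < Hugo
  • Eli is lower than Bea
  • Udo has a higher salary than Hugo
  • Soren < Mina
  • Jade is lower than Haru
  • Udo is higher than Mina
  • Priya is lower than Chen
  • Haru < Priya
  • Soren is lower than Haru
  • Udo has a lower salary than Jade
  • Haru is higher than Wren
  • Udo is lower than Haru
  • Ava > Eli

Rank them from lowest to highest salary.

Soren < Mina < Hugo < Eli < Bea < Wren < Ava < Udo < Jade < Haru < Priya < Chen

Each adjacent pair is fixed by a given relation: Soren < Mina; Mina < Hugo; Hugo < Eli; Eli < Bea; Bea < Wren; Wren < Ava; Ava < Udo; Udo < Jade; Jade < Haru; Haru < Priya; Priya < Chen. Chaining them end to end gives the full order.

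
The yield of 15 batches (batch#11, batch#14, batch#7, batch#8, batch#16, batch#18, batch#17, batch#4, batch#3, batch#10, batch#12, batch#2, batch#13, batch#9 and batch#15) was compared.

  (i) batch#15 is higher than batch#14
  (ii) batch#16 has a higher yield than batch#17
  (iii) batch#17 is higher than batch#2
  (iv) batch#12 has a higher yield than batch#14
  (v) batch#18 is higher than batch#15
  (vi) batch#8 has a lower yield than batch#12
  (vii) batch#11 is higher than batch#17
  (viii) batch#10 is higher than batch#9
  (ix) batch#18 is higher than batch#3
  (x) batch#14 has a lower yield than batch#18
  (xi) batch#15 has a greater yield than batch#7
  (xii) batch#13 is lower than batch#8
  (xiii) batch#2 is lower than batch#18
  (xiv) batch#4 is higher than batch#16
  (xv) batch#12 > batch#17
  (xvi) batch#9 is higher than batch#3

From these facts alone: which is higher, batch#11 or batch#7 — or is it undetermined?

undetermined

Following every chain through batch#7: above batch#7 we get batch#15, batch#18.
batch#11 is not reached, and no chain runs the other way from batch#11 to batch#7.
So the given relations leave the order of batch#7 and batch#11 undetermined.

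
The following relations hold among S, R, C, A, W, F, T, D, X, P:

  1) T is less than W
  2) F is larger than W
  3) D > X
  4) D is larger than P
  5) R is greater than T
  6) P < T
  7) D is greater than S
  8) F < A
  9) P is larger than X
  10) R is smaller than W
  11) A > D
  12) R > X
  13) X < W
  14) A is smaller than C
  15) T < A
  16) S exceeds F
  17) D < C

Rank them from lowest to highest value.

Each adjacent pair is fixed by a given relation: X < P; P < T; T < R; R < W; W < F; F < S; S < D; D < A; A < C. Chaining them end to end gives the full order.

X < P < T < R < W < F < S < D < A < C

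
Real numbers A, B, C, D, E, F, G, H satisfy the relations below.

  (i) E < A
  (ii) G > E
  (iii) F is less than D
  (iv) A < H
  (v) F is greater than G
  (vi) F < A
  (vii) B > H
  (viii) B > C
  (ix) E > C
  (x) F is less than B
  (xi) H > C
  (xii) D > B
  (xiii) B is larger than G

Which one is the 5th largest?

Piecing the relations together gives one ordering: C < E < G < F < A < H < B < D.
The 5th largest is F.

F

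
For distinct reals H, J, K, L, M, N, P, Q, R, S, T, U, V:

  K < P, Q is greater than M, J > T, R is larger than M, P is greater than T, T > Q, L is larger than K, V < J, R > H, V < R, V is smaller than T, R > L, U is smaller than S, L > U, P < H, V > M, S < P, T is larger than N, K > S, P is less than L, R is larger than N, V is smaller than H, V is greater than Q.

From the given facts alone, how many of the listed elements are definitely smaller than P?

8

From P the given relations immediately reach S, T, K.
From those, U, Q, N, V — 7 in total.
From those, M — 8 in total.
No other element is forced below P by the given relations, so the count is 8.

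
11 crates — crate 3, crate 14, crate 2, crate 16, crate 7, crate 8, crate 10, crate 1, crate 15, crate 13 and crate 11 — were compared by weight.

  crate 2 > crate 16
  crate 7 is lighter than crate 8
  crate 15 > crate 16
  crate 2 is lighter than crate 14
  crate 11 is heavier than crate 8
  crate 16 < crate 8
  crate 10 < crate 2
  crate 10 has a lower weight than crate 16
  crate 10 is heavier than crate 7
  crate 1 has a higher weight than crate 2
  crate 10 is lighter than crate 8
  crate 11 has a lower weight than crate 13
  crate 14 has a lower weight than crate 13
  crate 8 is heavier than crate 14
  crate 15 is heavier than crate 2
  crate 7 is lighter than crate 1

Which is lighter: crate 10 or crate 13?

crate 10

crate 10 < crate 16 and crate 16 < crate 2 give crate 10 < crate 2.
Then crate 2 < crate 14 extends the chain to crate 14.
With crate 14 < crate 8: crate 10 < crate 16 < crate 2 < crate 14 < crate 8.
Then crate 8 < crate 11 extends the chain to crate 11.
Then crate 11 < crate 13 extends the chain to crate 13.
So crate 10 < crate 13; crate 10 is the lighter of the two.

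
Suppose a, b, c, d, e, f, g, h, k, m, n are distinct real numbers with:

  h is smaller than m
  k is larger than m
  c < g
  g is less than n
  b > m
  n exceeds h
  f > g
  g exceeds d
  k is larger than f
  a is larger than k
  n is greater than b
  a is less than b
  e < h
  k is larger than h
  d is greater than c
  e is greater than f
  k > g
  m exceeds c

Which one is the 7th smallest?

m

Chaining the given pairs: c < d < g < f < e < h < m < k < a < b < n.
Counting 7 from the smallest end gives m.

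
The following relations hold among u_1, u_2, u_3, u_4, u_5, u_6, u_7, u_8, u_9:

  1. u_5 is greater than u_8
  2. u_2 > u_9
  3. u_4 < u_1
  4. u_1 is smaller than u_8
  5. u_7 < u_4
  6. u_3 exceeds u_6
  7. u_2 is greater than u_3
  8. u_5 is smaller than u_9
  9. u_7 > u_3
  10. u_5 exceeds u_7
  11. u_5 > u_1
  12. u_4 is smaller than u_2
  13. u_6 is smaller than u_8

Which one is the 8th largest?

The consecutive relations fix a unique order: u_6 < u_3 < u_7 < u_4 < u_1 < u_8 < u_5 < u_9 < u_2.
The 8th largest is u_3.

u_3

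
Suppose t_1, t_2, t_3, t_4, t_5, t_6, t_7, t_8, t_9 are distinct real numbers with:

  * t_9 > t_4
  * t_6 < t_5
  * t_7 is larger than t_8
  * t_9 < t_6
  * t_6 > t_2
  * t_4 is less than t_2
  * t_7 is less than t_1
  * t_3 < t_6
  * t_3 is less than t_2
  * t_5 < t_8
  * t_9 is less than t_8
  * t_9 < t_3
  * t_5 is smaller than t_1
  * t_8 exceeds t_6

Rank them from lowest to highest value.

Each adjacent pair is fixed by a given relation: t_4 < t_9; t_9 < t_3; t_3 < t_2; t_2 < t_6; t_6 < t_5; t_5 < t_8; t_8 < t_7; t_7 < t_1. Chaining them end to end gives the full order.

t_4 < t_9 < t_3 < t_2 < t_6 < t_5 < t_8 < t_7 < t_1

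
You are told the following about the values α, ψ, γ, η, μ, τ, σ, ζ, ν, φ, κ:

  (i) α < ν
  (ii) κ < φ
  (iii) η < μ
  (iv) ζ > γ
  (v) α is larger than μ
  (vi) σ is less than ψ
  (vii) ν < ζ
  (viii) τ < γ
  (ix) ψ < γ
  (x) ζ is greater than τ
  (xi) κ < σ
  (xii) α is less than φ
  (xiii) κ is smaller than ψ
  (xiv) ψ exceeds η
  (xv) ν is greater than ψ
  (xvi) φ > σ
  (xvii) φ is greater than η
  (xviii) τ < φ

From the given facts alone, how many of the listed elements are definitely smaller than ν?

6

The elements the relations force below ν are η, μ, α, κ, σ, ψ — no chain reaches any other.
That is 6.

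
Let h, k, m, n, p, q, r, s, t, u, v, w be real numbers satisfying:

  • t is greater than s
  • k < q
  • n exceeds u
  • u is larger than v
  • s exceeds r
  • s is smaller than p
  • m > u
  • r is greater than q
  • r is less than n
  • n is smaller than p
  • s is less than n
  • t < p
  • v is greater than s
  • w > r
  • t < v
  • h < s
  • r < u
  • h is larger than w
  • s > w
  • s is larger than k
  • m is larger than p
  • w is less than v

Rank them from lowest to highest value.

Nothing is placed below k, so it is least; from there k < q; q < r; r < w; w < h; h < s; s < t; t < v; v < u; u < n; n < p; p < m, each given directly.

k < q < r < w < h < s < t < v < u < n < p < m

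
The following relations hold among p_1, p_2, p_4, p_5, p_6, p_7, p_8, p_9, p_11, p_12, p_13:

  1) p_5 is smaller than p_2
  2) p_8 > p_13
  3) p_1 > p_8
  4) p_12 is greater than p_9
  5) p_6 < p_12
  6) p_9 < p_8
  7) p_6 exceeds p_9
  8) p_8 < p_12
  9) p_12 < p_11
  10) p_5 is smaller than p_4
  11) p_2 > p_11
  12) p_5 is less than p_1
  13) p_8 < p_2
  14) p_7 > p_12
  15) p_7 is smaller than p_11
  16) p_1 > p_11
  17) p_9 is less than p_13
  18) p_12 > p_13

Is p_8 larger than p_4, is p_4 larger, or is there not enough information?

undetermined

Following every chain through p_8: above p_8 we get p_12, p_7, p_11, p_2, p_1; below p_8 we get p_9, p_13.
p_4 is not reached, and no chain runs the other way from p_4 to p_8.
So the given relations leave the order of p_8 and p_4 undetermined.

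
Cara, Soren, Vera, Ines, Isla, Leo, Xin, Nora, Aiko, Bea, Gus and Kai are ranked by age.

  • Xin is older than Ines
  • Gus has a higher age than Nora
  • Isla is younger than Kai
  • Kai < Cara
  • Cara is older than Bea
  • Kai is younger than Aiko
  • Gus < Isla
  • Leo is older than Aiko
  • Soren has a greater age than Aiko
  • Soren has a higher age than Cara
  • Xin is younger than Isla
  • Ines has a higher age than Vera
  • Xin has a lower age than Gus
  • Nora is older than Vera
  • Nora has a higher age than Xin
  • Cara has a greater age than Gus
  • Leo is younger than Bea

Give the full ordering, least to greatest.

Nothing is placed below Vera, so it is least; from there Vera < Ines; Ines < Xin; Xin < Nora; Nora < Gus; Gus < Isla; Isla < Kai; Kai < Aiko; Aiko < Leo; Leo < Bea; Bea < Cara; Cara < Soren, each given directly.

Vera < Ines < Xin < Nora < Gus < Isla < Kai < Aiko < Leo < Bea < Cara < Soren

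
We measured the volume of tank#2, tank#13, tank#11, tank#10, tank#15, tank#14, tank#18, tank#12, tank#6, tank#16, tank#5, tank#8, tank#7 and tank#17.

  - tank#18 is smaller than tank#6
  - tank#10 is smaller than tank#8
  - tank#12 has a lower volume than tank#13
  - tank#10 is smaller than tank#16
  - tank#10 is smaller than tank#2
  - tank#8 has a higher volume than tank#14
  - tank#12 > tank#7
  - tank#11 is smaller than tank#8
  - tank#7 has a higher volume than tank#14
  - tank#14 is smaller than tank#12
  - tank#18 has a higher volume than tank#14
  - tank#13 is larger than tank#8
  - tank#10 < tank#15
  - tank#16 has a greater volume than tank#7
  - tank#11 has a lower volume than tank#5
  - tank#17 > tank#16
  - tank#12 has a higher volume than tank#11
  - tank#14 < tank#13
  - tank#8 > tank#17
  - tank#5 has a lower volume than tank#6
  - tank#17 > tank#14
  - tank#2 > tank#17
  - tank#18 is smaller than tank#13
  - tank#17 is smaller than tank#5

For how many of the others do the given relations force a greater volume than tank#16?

6

Directly above tank#16: tank#17.
One step further: tank#2, tank#5, tank#8 (4 so far).
One step further: tank#6, tank#13 (6 so far).
No other element is forced above tank#16 by the given relations, so the count is 6.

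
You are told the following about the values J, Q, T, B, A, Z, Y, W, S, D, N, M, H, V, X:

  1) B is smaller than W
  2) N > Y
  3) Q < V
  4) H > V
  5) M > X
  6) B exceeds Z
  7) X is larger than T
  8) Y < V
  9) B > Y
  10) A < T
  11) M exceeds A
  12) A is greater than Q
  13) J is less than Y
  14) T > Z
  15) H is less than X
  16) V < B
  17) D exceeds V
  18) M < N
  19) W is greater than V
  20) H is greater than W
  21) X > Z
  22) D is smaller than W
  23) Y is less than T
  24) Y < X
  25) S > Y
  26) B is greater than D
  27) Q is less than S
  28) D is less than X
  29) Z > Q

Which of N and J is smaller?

J < Y and Y < V give J < V.
Then V < D extends the chain to D.
With D < B: J < Y < V < D < B.
Then B < W extends the chain to W.
With W < H: J < Y < V < D < B < W < H.
Then H < X extends the chain to X.
With X < M: J < Y < V < D < B < W < H < X < M.
With M < N: J < Y < V < D < B < W < H < X < M < N.
So J < N; J is the smaller of the two.

J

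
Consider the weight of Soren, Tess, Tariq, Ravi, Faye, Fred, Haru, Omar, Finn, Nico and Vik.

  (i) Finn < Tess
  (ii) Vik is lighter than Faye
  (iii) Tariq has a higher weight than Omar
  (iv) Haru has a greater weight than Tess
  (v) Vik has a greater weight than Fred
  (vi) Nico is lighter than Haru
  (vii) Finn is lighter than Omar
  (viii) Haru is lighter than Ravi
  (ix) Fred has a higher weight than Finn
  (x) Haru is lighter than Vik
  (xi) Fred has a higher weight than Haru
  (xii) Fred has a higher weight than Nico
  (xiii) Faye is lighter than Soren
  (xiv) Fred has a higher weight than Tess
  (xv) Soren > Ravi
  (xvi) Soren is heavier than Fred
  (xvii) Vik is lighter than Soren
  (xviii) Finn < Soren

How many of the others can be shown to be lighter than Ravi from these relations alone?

4

From Ravi the given relations immediately reach Haru.
From those, Tess, Nico — 3 in total.
From those, Finn — 4 in total.
Nothing else is reachable below Ravi; 4 in all.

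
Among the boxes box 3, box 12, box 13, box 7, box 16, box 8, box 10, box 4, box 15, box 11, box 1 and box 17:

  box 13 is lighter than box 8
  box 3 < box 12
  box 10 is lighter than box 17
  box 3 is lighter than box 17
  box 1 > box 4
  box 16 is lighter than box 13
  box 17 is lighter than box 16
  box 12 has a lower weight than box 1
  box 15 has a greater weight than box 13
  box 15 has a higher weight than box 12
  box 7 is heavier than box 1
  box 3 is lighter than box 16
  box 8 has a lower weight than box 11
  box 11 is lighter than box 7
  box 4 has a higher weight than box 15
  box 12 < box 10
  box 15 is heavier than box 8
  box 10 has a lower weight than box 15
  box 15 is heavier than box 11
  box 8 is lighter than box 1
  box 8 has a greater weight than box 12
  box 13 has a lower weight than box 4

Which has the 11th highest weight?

Chaining the given pairs: box 3 < box 12 < box 10 < box 17 < box 16 < box 13 < box 8 < box 11 < box 15 < box 4 < box 1 < box 7.
Counting 11 from the largest end gives box 12.

box 12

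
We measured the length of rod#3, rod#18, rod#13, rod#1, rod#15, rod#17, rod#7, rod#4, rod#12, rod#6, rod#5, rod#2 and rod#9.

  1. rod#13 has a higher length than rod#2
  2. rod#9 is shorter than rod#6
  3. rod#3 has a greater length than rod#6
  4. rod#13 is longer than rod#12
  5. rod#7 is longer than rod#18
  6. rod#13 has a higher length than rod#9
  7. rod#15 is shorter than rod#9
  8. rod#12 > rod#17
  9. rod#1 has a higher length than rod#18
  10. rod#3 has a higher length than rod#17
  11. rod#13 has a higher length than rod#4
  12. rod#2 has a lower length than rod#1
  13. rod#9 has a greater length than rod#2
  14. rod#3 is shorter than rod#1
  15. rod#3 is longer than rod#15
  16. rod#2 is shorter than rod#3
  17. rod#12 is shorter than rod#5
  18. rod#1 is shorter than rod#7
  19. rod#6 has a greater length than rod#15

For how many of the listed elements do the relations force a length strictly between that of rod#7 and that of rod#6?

The relations place rod#6 below rod#7. An element lies strictly between them when it is forced above rod#6 and also forced below rod#7.
Above rod#6: {rod#3, rod#1}. Below rod#7: {rod#17, rod#18, rod#15, rod#2, rod#9, rod#3, rod#1}.
Intersection: {rod#3, rod#1} — 2.

2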